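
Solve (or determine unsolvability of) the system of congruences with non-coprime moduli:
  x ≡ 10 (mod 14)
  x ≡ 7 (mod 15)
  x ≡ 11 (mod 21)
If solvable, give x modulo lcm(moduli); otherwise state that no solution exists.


Moduli 14, 15, 21 are not pairwise coprime, so CRT works modulo lcm(m_i) when all pairwise compatibility conditions hold.
Pairwise compatibility: gcd(m_i, m_j) must divide a_i - a_j for every pair.
Merge one congruence at a time:
  Start: x ≡ 10 (mod 14).
  Combine with x ≡ 7 (mod 15): gcd(14, 15) = 1; 7 - 10 = -3, which IS divisible by 1, so compatible.
    Write x = 10 + 14·t and substitute into x ≡ 7 (mod 15): 14·t ≡ 7 − 10 = -3 (mod 15).
    Reduce coefficients mod 15: 14·t ≡ 12 (mod 15).
    The inverse of 14 mod 15 is 14 (since 14·14 = 196 = 13·15 + 1), so t ≡ 14·12 = 168 ≡ 3 (mod 15).
    Then x = 10 + 14·3 = 52, valid modulo lcm(14, 15) = 210: x ≡ 52 (mod 210).
  Combine with x ≡ 11 (mod 21): gcd(210, 21) = 21, and 11 - 52 = -41 is NOT divisible by 21.
    ⇒ system is inconsistent (no integer solution).

No solution (the system is inconsistent).


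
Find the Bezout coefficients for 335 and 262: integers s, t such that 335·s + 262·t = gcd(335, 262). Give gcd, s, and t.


Euclidean algorithm on (335, 262) — divide until remainder is 0:
  335 = 1 · 262 + 73
  262 = 3 · 73 + 43
  73 = 1 · 43 + 30
  43 = 1 · 30 + 13
  30 = 2 · 13 + 4
  13 = 3 · 4 + 1
  4 = 4 · 1 + 0
gcd(335, 262) = 1.
Track Bezout coefficients alongside the remainders: start with r₀ = 335 = a·1 + b·0 (s = 1, t = 0) and r₁ = 262 = a·0 + b·1 (s = 0, t = 1); each new remainder r_{k+1} = r_{k-1} − q_k·r_k inherits s_{k+1} = s_{k-1} − q_k·s_k, t_{k+1} = t_{k-1} − q_k·t_k, so r_k = a·s_k + b·t_k at every step:
  q = 1: r = 73, s = 1 − 1·0 = 1, t = 0 − 1·1 = -1  (check: 335·1 + 262·(-1) = 73)
  q = 3: r = 43, s = 0 − 3·1 = -3, t = 1 − 3·(-1) = 4  (check: 335·(-3) + 262·4 = 43)
  q = 1: r = 30, s = 1 − 1·(-3) = 4, t = -1 − 1·4 = -5  (check: 335·4 + 262·(-5) = 30)
  q = 1: r = 13, s = -3 − 1·4 = -7, t = 4 − 1·(-5) = 9  (check: 335·(-7) + 262·9 = 13)
  q = 2: r = 4, s = 4 − 2·(-7) = 18, t = -5 − 2·9 = -23  (check: 335·18 + 262·(-23) = 4)
  q = 3: r = 1, s = -7 − 3·18 = -61, t = 9 − 3·(-23) = 78  (check: 335·(-61) + 262·78 = 1)
The row with r = 1 (the gcd) gives the Bezout coefficients s = -61, t = 78.
Result: 335 · (-61) + 262 · (78) = 1.

gcd(335, 262) = 1; s = -61, t = 78 (check: 335·(-61) + 262·78 = 1).


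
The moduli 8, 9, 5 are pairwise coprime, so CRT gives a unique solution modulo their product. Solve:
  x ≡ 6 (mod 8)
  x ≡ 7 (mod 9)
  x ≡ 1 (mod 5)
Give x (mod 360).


Moduli 8, 9, 5 are pairwise coprime; by CRT there is a unique solution modulo M = 8 · 9 · 5 = 360.
Solve pairwise, accumulating the modulus:
  Start with x ≡ 6 (mod 8).
  Combine with x ≡ 7 (mod 9): since gcd(8, 9) = 1, we get a unique residue mod 72.
    Write x = 6 + 8·t and substitute into x ≡ 7 (mod 9): 8·t ≡ 7 − 6 = 1 (mod 9).
    The inverse of 8 mod 9 is 8 (since 8·8 = 64 = 7·9 + 1), so t ≡ 8·1 = 8 ≡ 8 (mod 9).
    Then x = 6 + 8·8 = 70, valid modulo lcm(8, 9) = 72: x ≡ 70 (mod 72).
  Combine with x ≡ 1 (mod 5): since gcd(72, 5) = 1, we get a unique residue mod 360.
    Write x = 70 + 72·t and substitute into x ≡ 1 (mod 5): 72·t ≡ 1 − 70 = -69 (mod 5).
    Reduce coefficients mod 5: 2·t ≡ 1 (mod 5).
    The inverse of 2 mod 5 is 3 (since 2·3 = 6 = 1·5 + 1), so t ≡ 3·1 = 3 ≡ 3 (mod 5).
    Then x = 70 + 72·3 = 286, valid modulo lcm(72, 5) = 360: x ≡ 286 (mod 360).
Verify: 286 mod 8 = 6 ✓, 286 mod 9 = 7 ✓, 286 mod 5 = 1 ✓.

x ≡ 286 (mod 360).


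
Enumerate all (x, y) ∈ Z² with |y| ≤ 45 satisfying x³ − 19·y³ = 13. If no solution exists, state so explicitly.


The equation is x³ - 19y³ = 13. For fixed y, x³ = 19·y³ + 13, so a solution requires the RHS to be a perfect cube.
Strategy: iterate y from -45 to 45, compute RHS = 19·y³ + 13, and check whether it is a (positive or negative) perfect cube.
Check small values of y:
  y = 0: RHS = 13 is not a perfect cube.
  y = 1: RHS = 32 is not a perfect cube.
  y = -1: RHS = -6 is not a perfect cube.
  y = 2: RHS = 165 is not a perfect cube.
  y = -2: RHS = -139 is not a perfect cube.
  y = 3: RHS = 526 is not a perfect cube.
  y = -3: RHS = -500 is not a perfect cube.
Continuing the search up to |y| = 45 finds no solutions either.
No (x, y) in the scanned range satisfies the equation.

No integer solutions with |y| ≤ 45.


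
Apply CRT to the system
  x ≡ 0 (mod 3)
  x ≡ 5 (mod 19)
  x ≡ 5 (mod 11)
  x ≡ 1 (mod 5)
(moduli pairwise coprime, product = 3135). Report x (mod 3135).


Product of moduli M = 3 · 19 · 11 · 5 = 3135.
Merge one congruence at a time:
  Start: x ≡ 0 (mod 3).
  Combine with x ≡ 5 (mod 19); new modulus lcm = 57.
    Write x = 0 + 3·t and substitute into x ≡ 5 (mod 19): 3·t ≡ 5 − 0 = 5 (mod 19).
    The inverse of 3 mod 19 is 13 (since 3·13 = 39 = 2·19 + 1), so t ≡ 13·5 = 65 ≡ 8 (mod 19).
    Then x = 0 + 3·8 = 24, valid modulo lcm(3, 19) = 57: x ≡ 24 (mod 57).
  Combine with x ≡ 5 (mod 11); new modulus lcm = 627.
    Write x = 24 + 57·t and substitute into x ≡ 5 (mod 11): 57·t ≡ 5 − 24 = -19 (mod 11).
    Reduce coefficients mod 11: 2·t ≡ 3 (mod 11).
    The inverse of 2 mod 11 is 6 (since 2·6 = 12 = 1·11 + 1), so t ≡ 6·3 = 18 ≡ 7 (mod 11).
    Then x = 24 + 57·7 = 423, valid modulo lcm(57, 11) = 627: x ≡ 423 (mod 627).
  Combine with x ≡ 1 (mod 5); new modulus lcm = 3135.
    Write x = 423 + 627·t and substitute into x ≡ 1 (mod 5): 627·t ≡ 1 − 423 = -422 (mod 5).
    Reduce coefficients mod 5: 2·t ≡ 3 (mod 5).
    The inverse of 2 mod 5 is 3 (since 2·3 = 6 = 1·5 + 1), so t ≡ 3·3 = 9 ≡ 4 (mod 5).
    Then x = 423 + 627·4 = 2931, valid modulo lcm(627, 5) = 3135: x ≡ 2931 (mod 3135).
Verify against each original: 2931 mod 3 = 0, 2931 mod 19 = 5, 2931 mod 11 = 5, 2931 mod 5 = 1.

x ≡ 2931 (mod 3135).


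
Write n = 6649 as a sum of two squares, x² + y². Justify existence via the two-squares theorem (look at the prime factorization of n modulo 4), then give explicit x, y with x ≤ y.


Step 1: Factor n = 6649 = 61 · 109.
Step 2: Check the mod-4 condition on each prime factor: 61 ≡ 1 (mod 4), exponent 1; 109 ≡ 1 (mod 4), exponent 1.
All primes ≡ 3 (mod 4) appear to even exponent (or don't appear), so by the two-squares theorem n IS expressible as a sum of two squares.
Step 3: Build a representation. Here n = 61 · 109 is a product of primes ≡ 1 (mod 4). Each prime p ≡ 1 (mod 4) is itself a sum of two squares; find a² by testing p − a² for a perfect square:
  61: 61 − 1² = 60, 61 − 2² = 57, 61 − 3² = 52, 61 − 4² = 45, 61 − 5² = 36 = 6² ⇒ 61 = 5² + 6².
  109: 109 − 1² = 108, 109 − 2² = 105, 109 − 3² = 100 = 10² ⇒ 109 = 3² + 10².
  Combine using the Brahmagupta–Fibonacci identity (a² + b²)(c² + d²) = (ac − bd)² + (ad + bc)² = (ac + bd)² + (ad − bc)²:
  61 · 109 = 6649: from (5² + 6²)(3² + 10²), take (5·3 − 6·10, 5·10 + 6·3) = (15 − 60, 50 + 18) = (-45, 68); dropping signs (only squares matter) gives (45, 68); check 45² + 68² = 2025 + 4624 = 6649 ✓.
Step 4: Order so x ≤ y and verify: 45² + 68² = 2025 + 4624 = 6649 = n. ✓

n = 6649 = 45² + 68² (one valid representation with x ≤ y).


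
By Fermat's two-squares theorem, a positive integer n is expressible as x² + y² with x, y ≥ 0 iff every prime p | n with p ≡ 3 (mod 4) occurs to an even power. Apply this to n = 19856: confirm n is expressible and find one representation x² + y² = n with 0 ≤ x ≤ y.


Step 1: Factor n = 19856 = 2^4 · 17 · 73.
Step 2: Check the mod-4 condition on each prime factor: 2 = 2 (special); 17 ≡ 1 (mod 4), exponent 1; 73 ≡ 1 (mod 4), exponent 1.
All primes ≡ 3 (mod 4) appear to even exponent (or don't appear), so by the two-squares theorem n IS expressible as a sum of two squares.
Step 3: Build a representation. Group n = k² · m with k = 4 and m = 17 · 73 = 1241 (a product of primes ≡ 1 (mod 4)); a representation of m scales to one of n via (k·x)² + (k·y)² = k²(x² + y²). Each prime p ≡ 1 (mod 4) is itself a sum of two squares; find a² by testing p − a² for a perfect square:
  17: 17 − 1² = 16 = 4² ⇒ 17 = 1² + 4².
  73: 73 − 1² = 72, 73 − 2² = 69, 73 − 3² = 64 = 8² ⇒ 73 = 3² + 8².
  Combine using the Brahmagupta–Fibonacci identity (a² + b²)(c² + d²) = (ac − bd)² + (ad + bc)² = (ac + bd)² + (ad − bc)²:
  17 · 73 = 1241: from (1² + 4²)(3² + 8²), take (1·3 − 4·8, 1·8 + 4·3) = (3 − 32, 8 + 12) = (-29, 20); dropping signs (only squares matter) gives (29, 20); check 29² + 20² = 841 + 400 = 1241 ✓.
  Scale by k = 4: (4·29, 4·20) = (116, 80).
Step 4: Order so x ≤ y and verify: 80² + 116² = 6400 + 13456 = 19856 = n. ✓

n = 19856 = 80² + 116² (one valid representation with x ≤ y).


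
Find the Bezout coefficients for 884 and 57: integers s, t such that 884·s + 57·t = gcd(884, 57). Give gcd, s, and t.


Euclidean algorithm on (884, 57) — divide until remainder is 0:
  884 = 15 · 57 + 29
  57 = 1 · 29 + 28
  29 = 1 · 28 + 1
  28 = 28 · 1 + 0
gcd(884, 57) = 1.
Track Bezout coefficients alongside the remainders: start with r₀ = 884 = a·1 + b·0 (s = 1, t = 0) and r₁ = 57 = a·0 + b·1 (s = 0, t = 1); each new remainder r_{k+1} = r_{k-1} − q_k·r_k inherits s_{k+1} = s_{k-1} − q_k·s_k, t_{k+1} = t_{k-1} − q_k·t_k, so r_k = a·s_k + b·t_k at every step:
  q = 15: r = 29, s = 1 − 15·0 = 1, t = 0 − 15·1 = -15  (check: 884·1 + 57·(-15) = 29)
  q = 1: r = 28, s = 0 − 1·1 = -1, t = 1 − 1·(-15) = 16  (check: 884·(-1) + 57·16 = 28)
  q = 1: r = 1, s = 1 − 1·(-1) = 2, t = -15 − 1·16 = -31  (check: 884·2 + 57·(-31) = 1)
The row with r = 1 (the gcd) gives the Bezout coefficients s = 2, t = -31.
Result: 884 · (2) + 57 · (-31) = 1.

gcd(884, 57) = 1; s = 2, t = -31 (check: 884·2 + 57·(-31) = 1).


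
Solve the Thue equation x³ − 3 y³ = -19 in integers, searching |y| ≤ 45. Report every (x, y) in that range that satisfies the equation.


The equation is x³ - 3y³ = -19. For fixed y, x³ = 3·y³ − 19, so a solution requires the RHS to be a perfect cube.
Strategy: iterate y from -45 to 45, compute RHS = 3·y³ − 19, and check whether it is a (positive or negative) perfect cube.
Check small values of y:
  y = 0: RHS = -19 is not a perfect cube.
  y = 1: RHS = -16 is not a perfect cube.
  y = -1: RHS = -22 is not a perfect cube.
  y = 2: RHS = 5 is not a perfect cube.
  y = -2: RHS = -43 is not a perfect cube.
  y = 3: RHS = 62 is not a perfect cube.
  y = -3: RHS = -100 is not a perfect cube.
Continuing the search up to |y| = 45 finds no solutions either.
No (x, y) in the scanned range satisfies the equation.

No integer solutions with |y| ≤ 45.


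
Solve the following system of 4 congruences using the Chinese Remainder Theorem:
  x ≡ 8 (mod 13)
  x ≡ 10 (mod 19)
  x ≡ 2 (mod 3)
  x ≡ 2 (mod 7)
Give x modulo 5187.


Product of moduli M = 13 · 19 · 3 · 7 = 5187.
Merge one congruence at a time:
  Start: x ≡ 8 (mod 13).
  Combine with x ≡ 10 (mod 19); new modulus lcm = 247.
    Write x = 8 + 13·t and substitute into x ≡ 10 (mod 19): 13·t ≡ 10 − 8 = 2 (mod 19).
    The inverse of 13 mod 19 is 3 (since 13·3 = 39 = 2·19 + 1), so t ≡ 3·2 = 6 ≡ 6 (mod 19).
    Then x = 8 + 13·6 = 86, valid modulo lcm(13, 19) = 247: x ≡ 86 (mod 247).
  Combine with x ≡ 2 (mod 3); new modulus lcm = 741.
    Write x = 86 + 247·t and substitute into x ≡ 2 (mod 3): 247·t ≡ 2 − 86 = -84 (mod 3).
    Reduce coefficients mod 3: 1·t ≡ 0 (mod 3).
    So t ≡ 0 (mod 3).
    Then x = 86 + 247·0 = 86, valid modulo lcm(247, 3) = 741: x ≡ 86 (mod 741).
  Combine with x ≡ 2 (mod 7); new modulus lcm = 5187.
    Write x = 86 + 741·t and substitute into x ≡ 2 (mod 7): 741·t ≡ 2 − 86 = -84 (mod 7).
    Reduce coefficients mod 7: 6·t ≡ 0 (mod 7).
    The inverse of 6 mod 7 is 6 (since 6·6 = 36 = 5·7 + 1), so t ≡ 6·0 = 0 ≡ 0 (mod 7).
    Then x = 86 + 741·0 = 86, valid modulo lcm(741, 7) = 5187: x ≡ 86 (mod 5187).
Verify against each original: 86 mod 13 = 8, 86 mod 19 = 10, 86 mod 3 = 2, 86 mod 7 = 2.

x ≡ 86 (mod 5187).


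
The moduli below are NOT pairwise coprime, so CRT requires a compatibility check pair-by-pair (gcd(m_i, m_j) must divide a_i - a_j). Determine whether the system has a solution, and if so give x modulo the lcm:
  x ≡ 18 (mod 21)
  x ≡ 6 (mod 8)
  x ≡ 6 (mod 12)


Moduli 21, 8, 12 are not pairwise coprime, so CRT works modulo lcm(m_i) when all pairwise compatibility conditions hold.
Pairwise compatibility: gcd(m_i, m_j) must divide a_i - a_j for every pair.
Merge one congruence at a time:
  Start: x ≡ 18 (mod 21).
  Combine with x ≡ 6 (mod 8): gcd(21, 8) = 1; 6 - 18 = -12, which IS divisible by 1, so compatible.
    Write x = 18 + 21·t and substitute into x ≡ 6 (mod 8): 21·t ≡ 6 − 18 = -12 (mod 8).
    Reduce coefficients mod 8: 5·t ≡ 4 (mod 8).
    The inverse of 5 mod 8 is 5 (since 5·5 = 25 = 3·8 + 1), so t ≡ 5·4 = 20 ≡ 4 (mod 8).
    Then x = 18 + 21·4 = 102, valid modulo lcm(21, 8) = 168: x ≡ 102 (mod 168).
  Combine with x ≡ 6 (mod 12): gcd(168, 12) = 12; 6 - 102 = -96, which IS divisible by 12, so compatible.
    Write x = 102 + 168·t and substitute into x ≡ 6 (mod 12): 168·t ≡ 6 − 102 = -96 (mod 12).
    Divide the congruence (and modulus) by g = 12: 14·t ≡ -8 (mod 1).
    Modulo 1 every t works; take t = 0.
    Then x = 102 + 168·0 = 102, valid modulo lcm(168, 12) = 168: x ≡ 102 (mod 168).
Verify: 102 mod 21 = 18, 102 mod 8 = 6, 102 mod 12 = 6.

x ≡ 102 (mod 168).


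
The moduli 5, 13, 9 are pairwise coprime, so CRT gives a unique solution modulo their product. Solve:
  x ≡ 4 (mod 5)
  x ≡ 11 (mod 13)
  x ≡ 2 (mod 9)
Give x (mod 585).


Moduli 5, 13, 9 are pairwise coprime; by CRT there is a unique solution modulo M = 5 · 13 · 9 = 585.
Solve pairwise, accumulating the modulus:
  Start with x ≡ 4 (mod 5).
  Combine with x ≡ 11 (mod 13): since gcd(5, 13) = 1, we get a unique residue mod 65.
    Write x = 4 + 5·t and substitute into x ≡ 11 (mod 13): 5·t ≡ 11 − 4 = 7 (mod 13).
    The inverse of 5 mod 13 is 8 (since 5·8 = 40 = 3·13 + 1), so t ≡ 8·7 = 56 ≡ 4 (mod 13).
    Then x = 4 + 5·4 = 24, valid modulo lcm(5, 13) = 65: x ≡ 24 (mod 65).
  Combine with x ≡ 2 (mod 9): since gcd(65, 9) = 1, we get a unique residue mod 585.
    Write x = 24 + 65·t and substitute into x ≡ 2 (mod 9): 65·t ≡ 2 − 24 = -22 (mod 9).
    Reduce coefficients mod 9: 2·t ≡ 5 (mod 9).
    The inverse of 2 mod 9 is 5 (since 2·5 = 10 = 1·9 + 1), so t ≡ 5·5 = 25 ≡ 7 (mod 9).
    Then x = 24 + 65·7 = 479, valid modulo lcm(65, 9) = 585: x ≡ 479 (mod 585).
Verify: 479 mod 5 = 4 ✓, 479 mod 13 = 11 ✓, 479 mod 9 = 2 ✓.

x ≡ 479 (mod 585).


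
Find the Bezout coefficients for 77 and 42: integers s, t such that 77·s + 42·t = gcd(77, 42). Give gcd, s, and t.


Euclidean algorithm on (77, 42) — divide until remainder is 0:
  77 = 1 · 42 + 35
  42 = 1 · 35 + 7
  35 = 5 · 7 + 0
gcd(77, 42) = 7.
Track Bezout coefficients alongside the remainders: start with r₀ = 77 = a·1 + b·0 (s = 1, t = 0) and r₁ = 42 = a·0 + b·1 (s = 0, t = 1); each new remainder r_{k+1} = r_{k-1} − q_k·r_k inherits s_{k+1} = s_{k-1} − q_k·s_k, t_{k+1} = t_{k-1} − q_k·t_k, so r_k = a·s_k + b·t_k at every step:
  q = 1: r = 35, s = 1 − 1·0 = 1, t = 0 − 1·1 = -1  (check: 77·1 + 42·(-1) = 35)
  q = 1: r = 7, s = 0 − 1·1 = -1, t = 1 − 1·(-1) = 2  (check: 77·(-1) + 42·2 = 7)
The row with r = 7 (the gcd) gives the Bezout coefficients s = -1, t = 2.
Result: 77 · (-1) + 42 · (2) = 7.

gcd(77, 42) = 7; s = -1, t = 2 (check: 77·(-1) + 42·2 = 7).


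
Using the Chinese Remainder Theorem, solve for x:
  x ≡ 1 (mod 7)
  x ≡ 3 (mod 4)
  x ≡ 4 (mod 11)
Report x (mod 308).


Moduli 7, 4, 11 are pairwise coprime; by CRT there is a unique solution modulo M = 7 · 4 · 11 = 308.
Solve pairwise, accumulating the modulus:
  Start with x ≡ 1 (mod 7).
  Combine with x ≡ 3 (mod 4): since gcd(7, 4) = 1, we get a unique residue mod 28.
    Write x = 1 + 7·t and substitute into x ≡ 3 (mod 4): 7·t ≡ 3 − 1 = 2 (mod 4).
    Reduce coefficients mod 4: 3·t ≡ 2 (mod 4).
    The inverse of 3 mod 4 is 3 (since 3·3 = 9 = 2·4 + 1), so t ≡ 3·2 = 6 ≡ 2 (mod 4).
    Then x = 1 + 7·2 = 15, valid modulo lcm(7, 4) = 28: x ≡ 15 (mod 28).
  Combine with x ≡ 4 (mod 11): since gcd(28, 11) = 1, we get a unique residue mod 308.
    Write x = 15 + 28·t and substitute into x ≡ 4 (mod 11): 28·t ≡ 4 − 15 = -11 (mod 11).
    Reduce coefficients mod 11: 6·t ≡ 0 (mod 11).
    The inverse of 6 mod 11 is 2 (since 6·2 = 12 = 1·11 + 1), so t ≡ 2·0 = 0 ≡ 0 (mod 11).
    Then x = 15 + 28·0 = 15, valid modulo lcm(28, 11) = 308: x ≡ 15 (mod 308).
Verify: 15 mod 7 = 1 ✓, 15 mod 4 = 3 ✓, 15 mod 11 = 4 ✓.

x ≡ 15 (mod 308).


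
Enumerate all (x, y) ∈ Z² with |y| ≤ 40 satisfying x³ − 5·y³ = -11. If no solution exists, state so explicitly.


The equation is x³ - 5y³ = -11. For fixed y, x³ = 5·y³ − 11, so a solution requires the RHS to be a perfect cube.
Strategy: iterate y from -40 to 40, compute RHS = 5·y³ − 11, and check whether it is a (positive or negative) perfect cube.
Check small values of y:
  y = 0: RHS = -11 is not a perfect cube.
  y = 1: RHS = -6 is not a perfect cube.
  y = -1: RHS = -16 is not a perfect cube.
  y = 2: RHS = 29 is not a perfect cube.
  y = -2: RHS = -51 is not a perfect cube.
  y = 3: RHS = 124 is not a perfect cube.
  y = -3: RHS = -146 is not a perfect cube.
Continuing the search up to |y| = 40 finds no solutions either.
No (x, y) in the scanned range satisfies the equation.

No integer solutions with |y| ≤ 40.


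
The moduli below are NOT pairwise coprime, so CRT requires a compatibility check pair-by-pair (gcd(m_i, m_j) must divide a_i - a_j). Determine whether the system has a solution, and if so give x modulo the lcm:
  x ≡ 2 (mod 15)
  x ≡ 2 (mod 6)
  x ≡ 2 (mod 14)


Moduli 15, 6, 14 are not pairwise coprime, so CRT works modulo lcm(m_i) when all pairwise compatibility conditions hold.
Pairwise compatibility: gcd(m_i, m_j) must divide a_i - a_j for every pair.
Merge one congruence at a time:
  Start: x ≡ 2 (mod 15).
  Combine with x ≡ 2 (mod 6): gcd(15, 6) = 3; 2 - 2 = 0, which IS divisible by 3, so compatible.
    Write x = 2 + 15·t and substitute into x ≡ 2 (mod 6): 15·t ≡ 2 − 2 = 0 (mod 6).
    Divide the congruence (and modulus) by g = 3: 5·t ≡ 0 (mod 2).
    Reduce coefficients mod 2: 1·t ≡ 0 (mod 2).
    So t ≡ 0 (mod 2).
    Then x = 2 + 15·0 = 2, valid modulo lcm(15, 6) = 30: x ≡ 2 (mod 30).
  Combine with x ≡ 2 (mod 14): gcd(30, 14) = 2; 2 - 2 = 0, which IS divisible by 2, so compatible.
    Write x = 2 + 30·t and substitute into x ≡ 2 (mod 14): 30·t ≡ 2 − 2 = 0 (mod 14).
    Divide the congruence (and modulus) by g = 2: 15·t ≡ 0 (mod 7).
    Reduce coefficients mod 7: 1·t ≡ 0 (mod 7).
    So t ≡ 0 (mod 7).
    Then x = 2 + 30·0 = 2, valid modulo lcm(30, 14) = 210: x ≡ 2 (mod 210).
Verify: 2 mod 15 = 2, 2 mod 6 = 2, 2 mod 14 = 2.

x ≡ 2 (mod 210).


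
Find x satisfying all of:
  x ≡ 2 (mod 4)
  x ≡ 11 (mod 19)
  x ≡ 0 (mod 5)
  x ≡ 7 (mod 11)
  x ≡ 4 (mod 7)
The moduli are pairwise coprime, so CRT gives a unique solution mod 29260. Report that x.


Product of moduli M = 4 · 19 · 5 · 11 · 7 = 29260.
Merge one congruence at a time:
  Start: x ≡ 2 (mod 4).
  Combine with x ≡ 11 (mod 19); new modulus lcm = 76.
    Write x = 2 + 4·t and substitute into x ≡ 11 (mod 19): 4·t ≡ 11 − 2 = 9 (mod 19).
    The inverse of 4 mod 19 is 5 (since 4·5 = 20 = 1·19 + 1), so t ≡ 5·9 = 45 ≡ 7 (mod 19).
    Then x = 2 + 4·7 = 30, valid modulo lcm(4, 19) = 76: x ≡ 30 (mod 76).
  Combine with x ≡ 0 (mod 5); new modulus lcm = 380.
    Write x = 30 + 76·t and substitute into x ≡ 0 (mod 5): 76·t ≡ 0 − 30 = -30 (mod 5).
    Reduce coefficients mod 5: 1·t ≡ 0 (mod 5).
    So t ≡ 0 (mod 5).
    Then x = 30 + 76·0 = 30, valid modulo lcm(76, 5) = 380: x ≡ 30 (mod 380).
  Combine with x ≡ 7 (mod 11); new modulus lcm = 4180.
    Write x = 30 + 380·t and substitute into x ≡ 7 (mod 11): 380·t ≡ 7 − 30 = -23 (mod 11).
    Reduce coefficients mod 11: 6·t ≡ 10 (mod 11).
    The inverse of 6 mod 11 is 2 (since 6·2 = 12 = 1·11 + 1), so t ≡ 2·10 = 20 ≡ 9 (mod 11).
    Then x = 30 + 380·9 = 3450, valid modulo lcm(380, 11) = 4180: x ≡ 3450 (mod 4180).
  Combine with x ≡ 4 (mod 7); new modulus lcm = 29260.
    Write x = 3450 + 4180·t and substitute into x ≡ 4 (mod 7): 4180·t ≡ 4 − 3450 = -3446 (mod 7).
    Reduce coefficients mod 7: 1·t ≡ 5 (mod 7).
    So t ≡ 5 (mod 7).
    Then x = 3450 + 4180·5 = 24350, valid modulo lcm(4180, 7) = 29260: x ≡ 24350 (mod 29260).
Verify against each original: 24350 mod 4 = 2, 24350 mod 19 = 11, 24350 mod 5 = 0, 24350 mod 11 = 7, 24350 mod 7 = 4.

x ≡ 24350 (mod 29260).


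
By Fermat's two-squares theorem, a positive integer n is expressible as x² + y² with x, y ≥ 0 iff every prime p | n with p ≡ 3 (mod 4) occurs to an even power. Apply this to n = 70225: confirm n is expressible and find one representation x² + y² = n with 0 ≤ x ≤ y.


Step 1: Factor n = 70225 = 5^2 · 53^2.
Step 2: Check the mod-4 condition on each prime factor: 5 ≡ 1 (mod 4), exponent 2; 53 ≡ 1 (mod 4), exponent 2.
All primes ≡ 3 (mod 4) appear to even exponent (or don't appear), so by the two-squares theorem n IS expressible as a sum of two squares.
Step 3: Build a representation. Group n = k² · m with k = 5 and m = 53 · 53 = 2809 (a product of primes ≡ 1 (mod 4)); a representation of m scales to one of n via (k·x)² + (k·y)² = k²(x² + y²). Each prime p ≡ 1 (mod 4) is itself a sum of two squares; find a² by testing p − a² for a perfect square:
  53: 53 − 1² = 52, 53 − 2² = 49 = 7² ⇒ 53 = 2² + 7².
  Combine using the Brahmagupta–Fibonacci identity (a² + b²)(c² + d²) = (ac − bd)² + (ad + bc)² = (ac + bd)² + (ad − bc)²:
  53 · 53 = 2809: from (2² + 7²)(2² + 7²), take (2·2 − 7·7, 2·7 + 7·2) = (4 − 49, 14 + 14) = (-45, 28); dropping signs (only squares matter) gives (45, 28); check 45² + 28² = 2025 + 784 = 2809 ✓.
  Scale by k = 5: (5·45, 5·28) = (225, 140).
Step 4: Order so x ≤ y and verify: 140² + 225² = 19600 + 50625 = 70225 = n. ✓

n = 70225 = 140² + 225² (one valid representation with x ≤ y).


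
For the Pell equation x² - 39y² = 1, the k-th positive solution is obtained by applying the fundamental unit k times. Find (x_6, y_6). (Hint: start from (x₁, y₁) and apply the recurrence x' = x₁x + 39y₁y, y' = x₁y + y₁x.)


Step 1: Find the fundamental solution (x₁, y₁) of x² - 39y² = 1.
  Expand √39 as a continued fraction. a₀ = ⌊√39⌋ = 6; iterate m_{k+1} = d_k·a_k − m_k, d_{k+1} = (39 − m_{k+1}²)/d_k, a_{k+1} = ⌊(a₀ + m_{k+1})/d_{k+1}⌋ (starting m₀ = 0, d₀ = 1), with convergents p_k = a_k·p_{k-1} + p_{k-2}, q_k = a_k·q_{k-1} + q_{k-2} (p₋₁ = 1, q₋₁ = 0):
  k = 0: a₀ = 6; p₀/q₀ = 6/1; p₀² − 39·q₀² = 36 − 39 = -3.
  k = 1: m = 6, d = 3, a = ⌊(6 + 6)/3⌋ = 4; p/q = (4·6 + 1)/(4·1 + 0) = 25/4; p² − 39·q² = 625 − 624 = 1.
  The first convergent with p² − 39·q² = 1 gives the fundamental solution (x₁, y₁) = (25, 4).
Step 2: Apply the recurrence (x_{n+1}, y_{n+1}) = (x₁x_n + 39y₁y_n, x₁y_n + y₁x_n) repeatedly.
  From (x_1, y_1) = (25, 4): x_2 = 25·25 + 39·4·4 = 1249; y_2 = 25·4 + 4·25 = 200.
  From (x_2, y_2) = (1249, 200): x_3 = 25·1249 + 39·4·200 = 62425; y_3 = 25·200 + 4·1249 = 9996.
  From (x_3, y_3) = (62425, 9996): x_4 = 25·62425 + 39·4·9996 = 3120001; y_4 = 25·9996 + 4·62425 = 499600.
  From (x_4, y_4) = (3120001, 499600): x_5 = 25·3120001 + 39·4·499600 = 155937625; y_5 = 25·499600 + 4·3120001 = 24970004.
  From (x_5, y_5) = (155937625, 24970004): x_6 = 25·155937625 + 39·4·24970004 = 7793761249; y_6 = 25·24970004 + 4·155937625 = 1248000600.
Step 3: Verify x_6² - 39·y_6² = 60742714406414040001 - 60742714406414040000 = 1 (should be 1). ✓

(x_1, y_1) = (25, 4); (x_6, y_6) = (7793761249, 1248000600).


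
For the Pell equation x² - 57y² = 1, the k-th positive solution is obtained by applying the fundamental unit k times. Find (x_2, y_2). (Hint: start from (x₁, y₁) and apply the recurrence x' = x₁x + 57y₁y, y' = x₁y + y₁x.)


Step 1: Find the fundamental solution (x₁, y₁) of x² - 57y² = 1.
  Expand √57 as a continued fraction. a₀ = ⌊√57⌋ = 7; iterate m_{k+1} = d_k·a_k − m_k, d_{k+1} = (57 − m_{k+1}²)/d_k, a_{k+1} = ⌊(a₀ + m_{k+1})/d_{k+1}⌋ (starting m₀ = 0, d₀ = 1), with convergents p_k = a_k·p_{k-1} + p_{k-2}, q_k = a_k·q_{k-1} + q_{k-2} (p₋₁ = 1, q₋₁ = 0):
  k = 0: a₀ = 7; p₀/q₀ = 7/1; p₀² − 57·q₀² = 49 − 57 = -8.
  k = 1: m = 7, d = 8, a = ⌊(7 + 7)/8⌋ = 1; p/q = (1·7 + 1)/(1·1 + 0) = 8/1; p² − 57·q² = 64 − 57 = 7.
  k = 2: m = 1, d = 7, a = ⌊(7 + 1)/7⌋ = 1; p/q = (1·8 + 7)/(1·1 + 1) = 15/2; p² − 57·q² = 225 − 228 = -3.
  k = 3: m = 6, d = 3, a = ⌊(7 + 6)/3⌋ = 4; p/q = (4·15 + 8)/(4·2 + 1) = 68/9; p² − 57·q² = 4624 − 4617 = 7.
  k = 4: m = 6, d = 7, a = ⌊(7 + 6)/7⌋ = 1; p/q = (1·68 + 15)/(1·9 + 2) = 83/11; p² − 57·q² = 6889 − 6897 = -8.
  k = 5: m = 1, d = 8, a = ⌊(7 + 1)/8⌋ = 1; p/q = (1·83 + 68)/(1·11 + 9) = 151/20; p² − 57·q² = 22801 − 22800 = 1.
  The first convergent with p² − 57·q² = 1 gives the fundamental solution (x₁, y₁) = (151, 20).
Step 2: Apply the recurrence (x_{n+1}, y_{n+1}) = (x₁x_n + 57y₁y_n, x₁y_n + y₁x_n) repeatedly.
  From (x_1, y_1) = (151, 20): x_2 = 151·151 + 57·20·20 = 45601; y_2 = 151·20 + 20·151 = 6040.
Step 3: Verify x_2² - 57·y_2² = 2079451201 - 2079451200 = 1 (should be 1). ✓

(x_1, y_1) = (151, 20); (x_2, y_2) = (45601, 6040).


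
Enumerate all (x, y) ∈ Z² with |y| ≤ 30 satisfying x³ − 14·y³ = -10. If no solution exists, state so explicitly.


The equation is x³ - 14y³ = -10. For fixed y, x³ = 14·y³ − 10, so a solution requires the RHS to be a perfect cube.
Strategy: iterate y from -30 to 30, compute RHS = 14·y³ − 10, and check whether it is a (positive or negative) perfect cube.
Check small values of y:
  y = 0: RHS = -10 is not a perfect cube.
  y = 1: RHS = 4 is not a perfect cube.
  y = -1: RHS = -24 is not a perfect cube.
  y = 2: RHS = 102 is not a perfect cube.
  y = -2: RHS = -122 is not a perfect cube.
  y = 3: RHS = 368 is not a perfect cube.
  y = -3: RHS = -388 is not a perfect cube.
Continuing the search up to |y| = 30 finds no solutions either.
No (x, y) in the scanned range satisfies the equation.

No integer solutions with |y| ≤ 30.


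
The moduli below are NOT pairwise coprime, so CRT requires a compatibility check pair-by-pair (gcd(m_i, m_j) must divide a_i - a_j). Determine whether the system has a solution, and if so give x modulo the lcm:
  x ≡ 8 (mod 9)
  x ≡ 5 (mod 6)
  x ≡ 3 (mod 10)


Moduli 9, 6, 10 are not pairwise coprime, so CRT works modulo lcm(m_i) when all pairwise compatibility conditions hold.
Pairwise compatibility: gcd(m_i, m_j) must divide a_i - a_j for every pair.
Merge one congruence at a time:
  Start: x ≡ 8 (mod 9).
  Combine with x ≡ 5 (mod 6): gcd(9, 6) = 3; 5 - 8 = -3, which IS divisible by 3, so compatible.
    Write x = 8 + 9·t and substitute into x ≡ 5 (mod 6): 9·t ≡ 5 − 8 = -3 (mod 6).
    Divide the congruence (and modulus) by g = 3: 3·t ≡ -1 (mod 2).
    Reduce coefficients mod 2: 1·t ≡ 1 (mod 2).
    So t ≡ 1 (mod 2).
    Then x = 8 + 9·1 = 17, valid modulo lcm(9, 6) = 18: x ≡ 17 (mod 18).
  Combine with x ≡ 3 (mod 10): gcd(18, 10) = 2; 3 - 17 = -14, which IS divisible by 2, so compatible.
    Write x = 17 + 18·t and substitute into x ≡ 3 (mod 10): 18·t ≡ 3 − 17 = -14 (mod 10).
    Divide the congruence (and modulus) by g = 2: 9·t ≡ -7 (mod 5).
    Reduce coefficients mod 5: 4·t ≡ 3 (mod 5).
    The inverse of 4 mod 5 is 4 (since 4·4 = 16 = 3·5 + 1), so t ≡ 4·3 = 12 ≡ 2 (mod 5).
    Then x = 17 + 18·2 = 53, valid modulo lcm(18, 10) = 90: x ≡ 53 (mod 90).
Verify: 53 mod 9 = 8, 53 mod 6 = 5, 53 mod 10 = 3.

x ≡ 53 (mod 90).


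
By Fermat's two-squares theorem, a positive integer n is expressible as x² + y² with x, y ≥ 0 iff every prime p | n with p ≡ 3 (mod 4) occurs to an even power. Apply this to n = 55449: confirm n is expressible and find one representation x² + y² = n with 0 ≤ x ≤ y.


Step 1: Factor n = 55449 = 3^2 · 61 · 101.
Step 2: Check the mod-4 condition on each prime factor: 3 ≡ 3 (mod 4), exponent 2 (must be even); 61 ≡ 1 (mod 4), exponent 1; 101 ≡ 1 (mod 4), exponent 1.
All primes ≡ 3 (mod 4) appear to even exponent (or don't appear), so by the two-squares theorem n IS expressible as a sum of two squares.
Step 3: Build a representation. Group n = k² · m with k = 3 and m = 61 · 101 = 6161 (a product of primes ≡ 1 (mod 4)); a representation of m scales to one of n via (k·x)² + (k·y)² = k²(x² + y²). Each prime p ≡ 1 (mod 4) is itself a sum of two squares; find a² by testing p − a² for a perfect square:
  61: 61 − 1² = 60, 61 − 2² = 57, 61 − 3² = 52, 61 − 4² = 45, 61 − 5² = 36 = 6² ⇒ 61 = 5² + 6².
  101: 101 − 1² = 100 = 10² ⇒ 101 = 1² + 10².
  Combine using the Brahmagupta–Fibonacci identity (a² + b²)(c² + d²) = (ac − bd)² + (ad + bc)² = (ac + bd)² + (ad − bc)²:
  61 · 101 = 6161: from (5² + 6²)(1² + 10²), take (5·1 − 6·10, 5·10 + 6·1) = (5 − 60, 50 + 6) = (-55, 56); dropping signs (only squares matter) gives (55, 56); check 55² + 56² = 3025 + 3136 = 6161 ✓.
  Scale by k = 3: (3·55, 3·56) = (165, 168).
Step 4: Order so x ≤ y and verify: 165² + 168² = 27225 + 28224 = 55449 = n. ✓

n = 55449 = 165² + 168² (one valid representation with x ≤ y).


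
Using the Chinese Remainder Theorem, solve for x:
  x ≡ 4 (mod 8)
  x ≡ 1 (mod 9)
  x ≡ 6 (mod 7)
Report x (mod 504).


Moduli 8, 9, 7 are pairwise coprime; by CRT there is a unique solution modulo M = 8 · 9 · 7 = 504.
Solve pairwise, accumulating the modulus:
  Start with x ≡ 4 (mod 8).
  Combine with x ≡ 1 (mod 9): since gcd(8, 9) = 1, we get a unique residue mod 72.
    Write x = 4 + 8·t and substitute into x ≡ 1 (mod 9): 8·t ≡ 1 − 4 = -3 (mod 9).
    Reduce coefficients mod 9: 8·t ≡ 6 (mod 9).
    The inverse of 8 mod 9 is 8 (since 8·8 = 64 = 7·9 + 1), so t ≡ 8·6 = 48 ≡ 3 (mod 9).
    Then x = 4 + 8·3 = 28, valid modulo lcm(8, 9) = 72: x ≡ 28 (mod 72).
  Combine with x ≡ 6 (mod 7): since gcd(72, 7) = 1, we get a unique residue mod 504.
    Write x = 28 + 72·t and substitute into x ≡ 6 (mod 7): 72·t ≡ 6 − 28 = -22 (mod 7).
    Reduce coefficients mod 7: 2·t ≡ 6 (mod 7).
    The inverse of 2 mod 7 is 4 (since 2·4 = 8 = 1·7 + 1), so t ≡ 4·6 = 24 ≡ 3 (mod 7).
    Then x = 28 + 72·3 = 244, valid modulo lcm(72, 7) = 504: x ≡ 244 (mod 504).
Verify: 244 mod 8 = 4 ✓, 244 mod 9 = 1 ✓, 244 mod 7 = 6 ✓.

x ≡ 244 (mod 504).


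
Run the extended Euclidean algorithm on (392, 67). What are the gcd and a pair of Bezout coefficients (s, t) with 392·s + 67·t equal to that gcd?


Euclidean algorithm on (392, 67) — divide until remainder is 0:
  392 = 5 · 67 + 57
  67 = 1 · 57 + 10
  57 = 5 · 10 + 7
  10 = 1 · 7 + 3
  7 = 2 · 3 + 1
  3 = 3 · 1 + 0
gcd(392, 67) = 1.
Track Bezout coefficients alongside the remainders: start with r₀ = 392 = a·1 + b·0 (s = 1, t = 0) and r₁ = 67 = a·0 + b·1 (s = 0, t = 1); each new remainder r_{k+1} = r_{k-1} − q_k·r_k inherits s_{k+1} = s_{k-1} − q_k·s_k, t_{k+1} = t_{k-1} − q_k·t_k, so r_k = a·s_k + b·t_k at every step:
  q = 5: r = 57, s = 1 − 5·0 = 1, t = 0 − 5·1 = -5  (check: 392·1 + 67·(-5) = 57)
  q = 1: r = 10, s = 0 − 1·1 = -1, t = 1 − 1·(-5) = 6  (check: 392·(-1) + 67·6 = 10)
  q = 5: r = 7, s = 1 − 5·(-1) = 6, t = -5 − 5·6 = -35  (check: 392·6 + 67·(-35) = 7)
  q = 1: r = 3, s = -1 − 1·6 = -7, t = 6 − 1·(-35) = 41  (check: 392·(-7) + 67·41 = 3)
  q = 2: r = 1, s = 6 − 2·(-7) = 20, t = -35 − 2·41 = -117  (check: 392·20 + 67·(-117) = 1)
The row with r = 1 (the gcd) gives the Bezout coefficients s = 20, t = -117.
Result: 392 · (20) + 67 · (-117) = 1.

gcd(392, 67) = 1; s = 20, t = -117 (check: 392·20 + 67·(-117) = 1).


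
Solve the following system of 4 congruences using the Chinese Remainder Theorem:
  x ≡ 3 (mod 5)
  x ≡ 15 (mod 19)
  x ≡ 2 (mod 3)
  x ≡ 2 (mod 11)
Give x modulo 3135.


Product of moduli M = 5 · 19 · 3 · 11 = 3135.
Merge one congruence at a time:
  Start: x ≡ 3 (mod 5).
  Combine with x ≡ 15 (mod 19); new modulus lcm = 95.
    Write x = 3 + 5·t and substitute into x ≡ 15 (mod 19): 5·t ≡ 15 − 3 = 12 (mod 19).
    The inverse of 5 mod 19 is 4 (since 5·4 = 20 = 1·19 + 1), so t ≡ 4·12 = 48 ≡ 10 (mod 19).
    Then x = 3 + 5·10 = 53, valid modulo lcm(5, 19) = 95: x ≡ 53 (mod 95).
  Combine with x ≡ 2 (mod 3); new modulus lcm = 285.
    Write x = 53 + 95·t and substitute into x ≡ 2 (mod 3): 95·t ≡ 2 − 53 = -51 (mod 3).
    Reduce coefficients mod 3: 2·t ≡ 0 (mod 3).
    The inverse of 2 mod 3 is 2 (since 2·2 = 4 = 1·3 + 1), so t ≡ 2·0 = 0 ≡ 0 (mod 3).
    Then x = 53 + 95·0 = 53, valid modulo lcm(95, 3) = 285: x ≡ 53 (mod 285).
  Combine with x ≡ 2 (mod 11); new modulus lcm = 3135.
    Write x = 53 + 285·t and substitute into x ≡ 2 (mod 11): 285·t ≡ 2 − 53 = -51 (mod 11).
    Reduce coefficients mod 11: 10·t ≡ 4 (mod 11).
    The inverse of 10 mod 11 is 10 (since 10·10 = 100 = 9·11 + 1), so t ≡ 10·4 = 40 ≡ 7 (mod 11).
    Then x = 53 + 285·7 = 2048, valid modulo lcm(285, 11) = 3135: x ≡ 2048 (mod 3135).
Verify against each original: 2048 mod 5 = 3, 2048 mod 19 = 15, 2048 mod 3 = 2, 2048 mod 11 = 2.

x ≡ 2048 (mod 3135).


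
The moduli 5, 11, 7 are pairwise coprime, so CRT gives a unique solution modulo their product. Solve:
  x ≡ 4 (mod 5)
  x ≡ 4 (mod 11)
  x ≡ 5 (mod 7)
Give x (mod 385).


Moduli 5, 11, 7 are pairwise coprime; by CRT there is a unique solution modulo M = 5 · 11 · 7 = 385.
Solve pairwise, accumulating the modulus:
  Start with x ≡ 4 (mod 5).
  Combine with x ≡ 4 (mod 11): since gcd(5, 11) = 1, we get a unique residue mod 55.
    Write x = 4 + 5·t and substitute into x ≡ 4 (mod 11): 5·t ≡ 4 − 4 = 0 (mod 11).
    The inverse of 5 mod 11 is 9 (since 5·9 = 45 = 4·11 + 1), so t ≡ 9·0 = 0 ≡ 0 (mod 11).
    Then x = 4 + 5·0 = 4, valid modulo lcm(5, 11) = 55: x ≡ 4 (mod 55).
  Combine with x ≡ 5 (mod 7): since gcd(55, 7) = 1, we get a unique residue mod 385.
    Write x = 4 + 55·t and substitute into x ≡ 5 (mod 7): 55·t ≡ 5 − 4 = 1 (mod 7).
    Reduce coefficients mod 7: 6·t ≡ 1 (mod 7).
    The inverse of 6 mod 7 is 6 (since 6·6 = 36 = 5·7 + 1), so t ≡ 6·1 = 6 ≡ 6 (mod 7).
    Then x = 4 + 55·6 = 334, valid modulo lcm(55, 7) = 385: x ≡ 334 (mod 385).
Verify: 334 mod 5 = 4 ✓, 334 mod 11 = 4 ✓, 334 mod 7 = 5 ✓.

x ≡ 334 (mod 385).


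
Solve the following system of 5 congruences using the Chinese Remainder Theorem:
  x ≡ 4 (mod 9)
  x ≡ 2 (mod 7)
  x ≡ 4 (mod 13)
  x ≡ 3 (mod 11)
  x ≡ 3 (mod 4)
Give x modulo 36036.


Product of moduli M = 9 · 7 · 13 · 11 · 4 = 36036.
Merge one congruence at a time:
  Start: x ≡ 4 (mod 9).
  Combine with x ≡ 2 (mod 7); new modulus lcm = 63.
    Write x = 4 + 9·t and substitute into x ≡ 2 (mod 7): 9·t ≡ 2 − 4 = -2 (mod 7).
    Reduce coefficients mod 7: 2·t ≡ 5 (mod 7).
    The inverse of 2 mod 7 is 4 (since 2·4 = 8 = 1·7 + 1), so t ≡ 4·5 = 20 ≡ 6 (mod 7).
    Then x = 4 + 9·6 = 58, valid modulo lcm(9, 7) = 63: x ≡ 58 (mod 63).
  Combine with x ≡ 4 (mod 13); new modulus lcm = 819.
    Write x = 58 + 63·t and substitute into x ≡ 4 (mod 13): 63·t ≡ 4 − 58 = -54 (mod 13).
    Reduce coefficients mod 13: 11·t ≡ 11 (mod 13).
    The inverse of 11 mod 13 is 6 (since 11·6 = 66 = 5·13 + 1), so t ≡ 6·11 = 66 ≡ 1 (mod 13).
    Then x = 58 + 63·1 = 121, valid modulo lcm(63, 13) = 819: x ≡ 121 (mod 819).
  Combine with x ≡ 3 (mod 11); new modulus lcm = 9009.
    Write x = 121 + 819·t and substitute into x ≡ 3 (mod 11): 819·t ≡ 3 − 121 = -118 (mod 11).
    Reduce coefficients mod 11: 5·t ≡ 3 (mod 11).
    The inverse of 5 mod 11 is 9 (since 5·9 = 45 = 4·11 + 1), so t ≡ 9·3 = 27 ≡ 5 (mod 11).
    Then x = 121 + 819·5 = 4216, valid modulo lcm(819, 11) = 9009: x ≡ 4216 (mod 9009).
  Combine with x ≡ 3 (mod 4); new modulus lcm = 36036.
    Write x = 4216 + 9009·t and substitute into x ≡ 3 (mod 4): 9009·t ≡ 3 − 4216 = -4213 (mod 4).
    Reduce coefficients mod 4: 1·t ≡ 3 (mod 4).
    So t ≡ 3 (mod 4).
    Then x = 4216 + 9009·3 = 31243, valid modulo lcm(9009, 4) = 36036: x ≡ 31243 (mod 36036).
Verify against each original: 31243 mod 9 = 4, 31243 mod 7 = 2, 31243 mod 13 = 4, 31243 mod 11 = 3, 31243 mod 4 = 3.

x ≡ 31243 (mod 36036).


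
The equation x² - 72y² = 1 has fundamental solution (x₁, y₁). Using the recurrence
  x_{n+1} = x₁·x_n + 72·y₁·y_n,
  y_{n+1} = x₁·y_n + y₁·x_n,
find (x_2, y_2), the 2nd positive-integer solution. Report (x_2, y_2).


Step 1: Find the fundamental solution (x₁, y₁) of x² - 72y² = 1.
  Expand √72 as a continued fraction. a₀ = ⌊√72⌋ = 8; iterate m_{k+1} = d_k·a_k − m_k, d_{k+1} = (72 − m_{k+1}²)/d_k, a_{k+1} = ⌊(a₀ + m_{k+1})/d_{k+1}⌋ (starting m₀ = 0, d₀ = 1), with convergents p_k = a_k·p_{k-1} + p_{k-2}, q_k = a_k·q_{k-1} + q_{k-2} (p₋₁ = 1, q₋₁ = 0):
  k = 0: a₀ = 8; p₀/q₀ = 8/1; p₀² − 72·q₀² = 64 − 72 = -8.
  k = 1: m = 8, d = 8, a = ⌊(8 + 8)/8⌋ = 2; p/q = (2·8 + 1)/(2·1 + 0) = 17/2; p² − 72·q² = 289 − 288 = 1.
  The first convergent with p² − 72·q² = 1 gives the fundamental solution (x₁, y₁) = (17, 2).
Step 2: Apply the recurrence (x_{n+1}, y_{n+1}) = (x₁x_n + 72y₁y_n, x₁y_n + y₁x_n) repeatedly.
  From (x_1, y_1) = (17, 2): x_2 = 17·17 + 72·2·2 = 577; y_2 = 17·2 + 2·17 = 68.
Step 3: Verify x_2² - 72·y_2² = 332929 - 332928 = 1 (should be 1). ✓

(x_1, y_1) = (17, 2); (x_2, y_2) = (577, 68).


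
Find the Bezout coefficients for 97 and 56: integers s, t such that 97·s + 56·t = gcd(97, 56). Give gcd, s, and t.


Euclidean algorithm on (97, 56) — divide until remainder is 0:
  97 = 1 · 56 + 41
  56 = 1 · 41 + 15
  41 = 2 · 15 + 11
  15 = 1 · 11 + 4
  11 = 2 · 4 + 3
  4 = 1 · 3 + 1
  3 = 3 · 1 + 0
gcd(97, 56) = 1.
Track Bezout coefficients alongside the remainders: start with r₀ = 97 = a·1 + b·0 (s = 1, t = 0) and r₁ = 56 = a·0 + b·1 (s = 0, t = 1); each new remainder r_{k+1} = r_{k-1} − q_k·r_k inherits s_{k+1} = s_{k-1} − q_k·s_k, t_{k+1} = t_{k-1} − q_k·t_k, so r_k = a·s_k + b·t_k at every step:
  q = 1: r = 41, s = 1 − 1·0 = 1, t = 0 − 1·1 = -1  (check: 97·1 + 56·(-1) = 41)
  q = 1: r = 15, s = 0 − 1·1 = -1, t = 1 − 1·(-1) = 2  (check: 97·(-1) + 56·2 = 15)
  q = 2: r = 11, s = 1 − 2·(-1) = 3, t = -1 − 2·2 = -5  (check: 97·3 + 56·(-5) = 11)
  q = 1: r = 4, s = -1 − 1·3 = -4, t = 2 − 1·(-5) = 7  (check: 97·(-4) + 56·7 = 4)
  q = 2: r = 3, s = 3 − 2·(-4) = 11, t = -5 − 2·7 = -19  (check: 97·11 + 56·(-19) = 3)
  q = 1: r = 1, s = -4 − 1·11 = -15, t = 7 − 1·(-19) = 26  (check: 97·(-15) + 56·26 = 1)
The row with r = 1 (the gcd) gives the Bezout coefficients s = -15, t = 26.
Result: 97 · (-15) + 56 · (26) = 1.

gcd(97, 56) = 1; s = -15, t = 26 (check: 97·(-15) + 56·26 = 1).


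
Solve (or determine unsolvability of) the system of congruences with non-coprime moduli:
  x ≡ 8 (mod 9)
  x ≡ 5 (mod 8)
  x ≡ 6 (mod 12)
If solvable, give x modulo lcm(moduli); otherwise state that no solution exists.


Moduli 9, 8, 12 are not pairwise coprime, so CRT works modulo lcm(m_i) when all pairwise compatibility conditions hold.
Pairwise compatibility: gcd(m_i, m_j) must divide a_i - a_j for every pair.
Merge one congruence at a time:
  Start: x ≡ 8 (mod 9).
  Combine with x ≡ 5 (mod 8): gcd(9, 8) = 1; 5 - 8 = -3, which IS divisible by 1, so compatible.
    Write x = 8 + 9·t and substitute into x ≡ 5 (mod 8): 9·t ≡ 5 − 8 = -3 (mod 8).
    Reduce coefficients mod 8: 1·t ≡ 5 (mod 8).
    So t ≡ 5 (mod 8).
    Then x = 8 + 9·5 = 53, valid modulo lcm(9, 8) = 72: x ≡ 53 (mod 72).
  Combine with x ≡ 6 (mod 12): gcd(72, 12) = 12, and 6 - 53 = -47 is NOT divisible by 12.
    ⇒ system is inconsistent (no integer solution).

No solution (the system is inconsistent).
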